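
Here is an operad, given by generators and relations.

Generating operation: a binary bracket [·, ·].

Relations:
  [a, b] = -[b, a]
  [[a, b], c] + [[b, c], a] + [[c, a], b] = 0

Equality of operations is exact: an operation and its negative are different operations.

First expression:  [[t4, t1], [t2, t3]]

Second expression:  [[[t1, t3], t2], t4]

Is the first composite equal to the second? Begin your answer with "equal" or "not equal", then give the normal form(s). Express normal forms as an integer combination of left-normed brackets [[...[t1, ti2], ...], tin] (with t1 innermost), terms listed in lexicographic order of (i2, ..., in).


Reducing the first expression gives -[[[t1, t4], t2], t3] + [[[t1, t4], t3], t2]
Reducing the second expression gives [[[t1, t3], t2], t4]
The normal forms differ: not equal.

not equal — first -[[[t1, t4], t2], t3] + [[[t1, t4], t3], t2], second [[[t1, t3], t2], t4]


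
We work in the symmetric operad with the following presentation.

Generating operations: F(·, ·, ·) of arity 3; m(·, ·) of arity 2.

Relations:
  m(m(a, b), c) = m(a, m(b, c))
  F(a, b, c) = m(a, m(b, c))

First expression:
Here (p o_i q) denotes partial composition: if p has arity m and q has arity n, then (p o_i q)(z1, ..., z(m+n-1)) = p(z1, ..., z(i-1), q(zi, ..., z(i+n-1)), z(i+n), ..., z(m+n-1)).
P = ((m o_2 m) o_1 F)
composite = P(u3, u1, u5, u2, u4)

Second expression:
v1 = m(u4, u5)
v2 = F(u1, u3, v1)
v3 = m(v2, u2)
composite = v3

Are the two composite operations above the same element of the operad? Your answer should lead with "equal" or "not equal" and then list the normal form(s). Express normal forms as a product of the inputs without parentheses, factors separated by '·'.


not equal: they reduce to u3 · u1 · u5 · u2 · u4 and u1 · u3 · u4 · u5 · u2

Reducing the first expression gives u3 · u1 · u5 · u2 · u4
Reducing the second expression gives u1 · u3 · u4 · u5 · u2
The normal forms differ: not equal.


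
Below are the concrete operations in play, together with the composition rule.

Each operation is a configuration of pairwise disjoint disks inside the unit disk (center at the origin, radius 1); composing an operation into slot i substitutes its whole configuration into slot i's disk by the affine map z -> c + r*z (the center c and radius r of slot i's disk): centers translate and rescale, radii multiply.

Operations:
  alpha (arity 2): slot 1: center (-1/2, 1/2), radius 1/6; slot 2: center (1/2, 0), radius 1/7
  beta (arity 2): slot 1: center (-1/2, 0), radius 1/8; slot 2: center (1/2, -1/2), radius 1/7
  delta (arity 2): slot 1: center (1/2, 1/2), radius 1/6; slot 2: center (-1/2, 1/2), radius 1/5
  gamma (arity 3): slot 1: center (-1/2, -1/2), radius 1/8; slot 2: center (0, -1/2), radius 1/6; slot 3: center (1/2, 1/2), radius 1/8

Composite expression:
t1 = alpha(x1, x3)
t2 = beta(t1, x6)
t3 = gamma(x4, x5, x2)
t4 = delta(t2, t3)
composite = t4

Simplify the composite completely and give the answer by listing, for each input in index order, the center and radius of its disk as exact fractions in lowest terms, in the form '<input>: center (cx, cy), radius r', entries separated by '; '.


Only the slot chain above each x matters under delta; compose those maps.
tracing x1 down its 3-map path: center (13/32, 49/96), radius 1/288
tracing x3 down its 3-map path: center (41/96, 1/2), radius 1/336
tracing x6 down its 2-map path: center (7/12, 5/12), radius 1/42
tracing x4 down its 2-map path: center (-3/5, 2/5), radius 1/40
tracing x5 down its 2-map path: center (-1/2, 2/5), radius 1/30
tracing x2 down its 2-map path: center (-2/5, 3/5), radius 1/40

x1: center (13/32, 49/96), radius 1/288; x2: center (-2/5, 3/5), radius 1/40; x3: center (41/96, 1/2), radius 1/336; x4: center (-3/5, 2/5), radius 1/40; x5: center (-1/2, 2/5), radius 1/30; x6: center (7/12, 5/12), radius 1/42


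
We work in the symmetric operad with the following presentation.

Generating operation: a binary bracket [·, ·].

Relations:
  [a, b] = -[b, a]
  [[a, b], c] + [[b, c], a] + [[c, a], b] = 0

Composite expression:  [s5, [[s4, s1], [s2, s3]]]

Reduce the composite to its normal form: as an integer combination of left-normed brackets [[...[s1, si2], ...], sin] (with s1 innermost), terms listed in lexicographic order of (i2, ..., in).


[[[[s1, s4], s2], s3], s5] - [[[[s1, s4], s3], s2], s5]

Skip Jacobi rewriting: expand, keep s1-initial words, read off terms.
Composite bracket: [s5, [[s4, s1], [s2, s3]]]
Expanding via [a, b] = ab - ba: 16 signed words (2^4 = 16).
Only words starting with s1 matter:
  the word s1s4s2s3s5 carries sign +1 and contributes +[[[[s1, s4], s2], s3], s5]
  the word s1s4s3s2s5 carries sign -1 and contributes -[[[[s1, s4], s3], s2], s5]


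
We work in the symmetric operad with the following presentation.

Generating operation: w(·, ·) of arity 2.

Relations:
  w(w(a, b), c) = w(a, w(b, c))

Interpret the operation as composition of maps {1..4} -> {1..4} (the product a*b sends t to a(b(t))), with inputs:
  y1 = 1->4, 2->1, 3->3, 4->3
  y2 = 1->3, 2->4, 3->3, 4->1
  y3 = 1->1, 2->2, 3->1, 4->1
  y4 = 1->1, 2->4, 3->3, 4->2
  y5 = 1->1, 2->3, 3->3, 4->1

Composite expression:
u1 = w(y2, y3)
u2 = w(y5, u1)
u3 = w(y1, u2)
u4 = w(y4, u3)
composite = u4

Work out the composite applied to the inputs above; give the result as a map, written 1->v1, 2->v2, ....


1->3, 2->2, 3->3, 4->3

w(y2, y3) = 1->3, 2->4, 3->3, 4->3
w(y5, w(y2, y3)) = 1->3, 2->1, 3->3, 4->3
w(y1, w(y5, w(y2, y3))) = 1->3, 2->4, 3->3, 4->3
w(y4, w(y1, w(y5, w(y2, y3)))) = 1->3, 2->2, 3->3, 4->3


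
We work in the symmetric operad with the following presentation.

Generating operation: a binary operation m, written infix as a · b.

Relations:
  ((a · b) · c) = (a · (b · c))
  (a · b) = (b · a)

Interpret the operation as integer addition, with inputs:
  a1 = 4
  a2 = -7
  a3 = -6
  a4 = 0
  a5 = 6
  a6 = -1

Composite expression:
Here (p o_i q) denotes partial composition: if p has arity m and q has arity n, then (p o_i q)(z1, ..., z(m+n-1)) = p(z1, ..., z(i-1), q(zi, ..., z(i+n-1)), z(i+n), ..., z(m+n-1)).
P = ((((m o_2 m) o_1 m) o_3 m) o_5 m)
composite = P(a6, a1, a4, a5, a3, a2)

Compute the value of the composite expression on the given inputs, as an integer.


-4

(a6 · a1) = 3
(a4 · a5) = 6
(a3 · a2) = -13
((a4 · a5) · (a3 · a2)) = -7
((a6 · a1) · ((a4 · a5) · (a3 · a2))) = -4


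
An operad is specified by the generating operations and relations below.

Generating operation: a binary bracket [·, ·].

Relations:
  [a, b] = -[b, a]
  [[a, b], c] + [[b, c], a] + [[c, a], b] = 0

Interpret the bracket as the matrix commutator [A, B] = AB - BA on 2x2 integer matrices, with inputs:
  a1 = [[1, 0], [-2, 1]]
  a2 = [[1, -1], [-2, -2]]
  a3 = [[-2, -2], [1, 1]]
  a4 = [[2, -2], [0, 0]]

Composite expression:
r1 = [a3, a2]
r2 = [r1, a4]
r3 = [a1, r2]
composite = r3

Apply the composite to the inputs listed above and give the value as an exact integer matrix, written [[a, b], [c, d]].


[[-76, 0], [24, 76]]


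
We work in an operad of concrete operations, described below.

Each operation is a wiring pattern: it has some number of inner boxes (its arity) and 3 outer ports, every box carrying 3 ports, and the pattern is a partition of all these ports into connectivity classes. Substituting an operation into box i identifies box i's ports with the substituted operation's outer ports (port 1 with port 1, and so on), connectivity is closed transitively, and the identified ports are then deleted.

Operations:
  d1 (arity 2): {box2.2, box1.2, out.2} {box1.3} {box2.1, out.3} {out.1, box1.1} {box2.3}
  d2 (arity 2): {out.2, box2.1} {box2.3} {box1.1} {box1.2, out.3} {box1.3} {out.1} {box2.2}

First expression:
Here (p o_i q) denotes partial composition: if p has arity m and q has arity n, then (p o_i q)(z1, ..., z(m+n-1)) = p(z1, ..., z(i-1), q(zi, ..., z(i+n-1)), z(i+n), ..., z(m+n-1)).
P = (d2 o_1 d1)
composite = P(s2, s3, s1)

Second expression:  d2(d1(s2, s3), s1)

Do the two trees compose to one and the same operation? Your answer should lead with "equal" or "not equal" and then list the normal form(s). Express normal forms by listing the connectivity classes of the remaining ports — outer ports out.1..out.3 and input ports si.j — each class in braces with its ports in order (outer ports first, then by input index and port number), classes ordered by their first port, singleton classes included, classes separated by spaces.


equal; the common form is {out.1} {out.2, s1.1} {out.3, s2.2, s3.2} {s1.2} {s1.3} {s2.1} {s2.3} {s3.1} {s3.3}

The first expression reduces to {out.1} {out.2, s1.1} {out.3, s2.2, s3.2} {s1.2} {s1.3} {s2.1} {s2.3} {s3.1} {s3.3}
The second expression reduces to {out.1} {out.2, s1.1} {out.3, s2.2, s3.2} {s1.2} {s1.3} {s2.1} {s2.3} {s3.1} {s3.3}
One common form — equal.


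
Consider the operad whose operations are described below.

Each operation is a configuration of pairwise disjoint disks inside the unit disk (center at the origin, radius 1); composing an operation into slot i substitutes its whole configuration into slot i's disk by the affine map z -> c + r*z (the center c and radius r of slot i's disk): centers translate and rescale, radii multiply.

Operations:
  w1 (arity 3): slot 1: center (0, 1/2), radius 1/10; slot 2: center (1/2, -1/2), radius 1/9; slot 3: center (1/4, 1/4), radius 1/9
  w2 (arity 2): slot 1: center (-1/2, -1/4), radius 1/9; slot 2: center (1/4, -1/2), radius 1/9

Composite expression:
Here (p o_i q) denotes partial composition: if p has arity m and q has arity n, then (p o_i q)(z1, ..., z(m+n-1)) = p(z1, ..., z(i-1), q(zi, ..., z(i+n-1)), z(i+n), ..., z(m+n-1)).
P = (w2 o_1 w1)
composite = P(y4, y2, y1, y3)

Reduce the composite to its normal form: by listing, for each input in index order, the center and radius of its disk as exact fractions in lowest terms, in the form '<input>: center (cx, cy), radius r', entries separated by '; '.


y1: center (-17/36, -2/9), radius 1/81; y2: center (-4/9, -11/36), radius 1/81; y3: center (1/4, -1/2), radius 1/9; y4: center (-1/2, -7/36), radius 1/90

Below w2, radii multiply path by path; the y-disk centers shift.
for y4, the 2-step affine chain lands on center (-1/2, -7/36), radius 1/90
for y2, the 2-step affine chain lands on center (-4/9, -11/36), radius 1/81
for y1, the 2-step affine chain lands on center (-17/36, -2/9), radius 1/81
for y3, the 1-step affine chain lands on center (1/4, -1/2), radius 1/9


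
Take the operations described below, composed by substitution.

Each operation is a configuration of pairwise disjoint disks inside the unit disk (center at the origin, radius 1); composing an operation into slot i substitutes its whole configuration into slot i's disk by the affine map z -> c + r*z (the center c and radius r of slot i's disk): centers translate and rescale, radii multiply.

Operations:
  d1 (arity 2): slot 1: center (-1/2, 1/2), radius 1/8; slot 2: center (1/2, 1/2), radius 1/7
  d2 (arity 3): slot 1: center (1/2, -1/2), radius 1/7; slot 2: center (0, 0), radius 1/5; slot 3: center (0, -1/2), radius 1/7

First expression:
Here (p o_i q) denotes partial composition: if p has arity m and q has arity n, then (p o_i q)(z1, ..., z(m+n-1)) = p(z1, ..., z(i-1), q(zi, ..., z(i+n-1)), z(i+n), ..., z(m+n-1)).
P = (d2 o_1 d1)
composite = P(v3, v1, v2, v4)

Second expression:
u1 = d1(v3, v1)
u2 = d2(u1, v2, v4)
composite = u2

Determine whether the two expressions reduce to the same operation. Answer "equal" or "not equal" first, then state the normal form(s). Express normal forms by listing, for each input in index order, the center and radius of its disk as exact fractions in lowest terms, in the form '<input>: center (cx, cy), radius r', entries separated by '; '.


The first expression reduces to v1: center (4/7, -3/7), radius 1/49; v2: center (0, 0), radius 1/5; v3: center (3/7, -3/7), radius 1/56; v4: center (0, -1/2), radius 1/7
The second expression reduces to v1: center (4/7, -3/7), radius 1/49; v2: center (0, 0), radius 1/5; v3: center (3/7, -3/7), radius 1/56; v4: center (0, -1/2), radius 1/7
One common form — equal.

equal: each reduces to v1: center (4/7, -3/7), radius 1/49; v2: center (0, 0), radius 1/5; v3: center (3/7, -3/7), radius 1/56; v4: center (0, -1/2), radius 1/7


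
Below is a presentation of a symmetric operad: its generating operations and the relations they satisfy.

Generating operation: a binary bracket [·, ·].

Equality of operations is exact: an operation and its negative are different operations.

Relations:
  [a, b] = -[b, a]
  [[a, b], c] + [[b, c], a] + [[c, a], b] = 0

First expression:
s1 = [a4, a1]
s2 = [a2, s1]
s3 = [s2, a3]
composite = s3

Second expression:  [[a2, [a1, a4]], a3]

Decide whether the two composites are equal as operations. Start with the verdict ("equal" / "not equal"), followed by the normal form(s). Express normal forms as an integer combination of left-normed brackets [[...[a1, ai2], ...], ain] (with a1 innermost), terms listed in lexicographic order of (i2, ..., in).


In normal form, the first expression is [[[a1, a4], a2], a3]
In normal form, the second expression is -[[[a1, a4], a2], a3]
Distinct normal forms: not equal.

not equal; the first gives [[[a1, a4], a2], a3] and the second -[[[a1, a4], a2], a3]


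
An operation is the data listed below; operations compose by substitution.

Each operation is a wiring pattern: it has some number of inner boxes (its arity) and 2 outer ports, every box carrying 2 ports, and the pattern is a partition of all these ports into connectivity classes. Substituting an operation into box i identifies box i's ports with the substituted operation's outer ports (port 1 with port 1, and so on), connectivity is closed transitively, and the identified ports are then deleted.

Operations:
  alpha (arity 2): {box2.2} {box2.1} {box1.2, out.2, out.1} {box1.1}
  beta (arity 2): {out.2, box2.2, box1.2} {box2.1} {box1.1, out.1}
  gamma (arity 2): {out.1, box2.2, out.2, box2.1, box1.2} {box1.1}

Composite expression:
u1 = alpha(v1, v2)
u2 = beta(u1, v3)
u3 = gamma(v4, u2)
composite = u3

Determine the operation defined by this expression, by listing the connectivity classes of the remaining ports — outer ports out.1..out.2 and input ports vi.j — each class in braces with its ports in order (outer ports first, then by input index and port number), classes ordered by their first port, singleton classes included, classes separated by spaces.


{out.1, out.2, v1.2, v3.2, v4.2} {v1.1} {v2.1} {v2.2} {v3.1} {v4.1}

Connectivity passes through glued gamma-boundaries; trace each wire chain.
after alpha, the pattern on (v1, v2) reads {out.1, out.2, v1.2} {v1.1} {v2.1} {v2.2} (out.j = its outer ports)
after beta, the pattern on (v1, v2, v3) reads {out.1, out.2, v1.2, v3.2} {v1.1} {v2.1} {v2.2} {v3.1} (out.j = its outer ports)
after gamma, the pattern on (v4, v1, v2, v3) reads {out.1, out.2, v1.2, v3.2, v4.2} {v1.1} {v2.1} {v2.2} {v3.1} {v4.1} (out.j = its outer ports)


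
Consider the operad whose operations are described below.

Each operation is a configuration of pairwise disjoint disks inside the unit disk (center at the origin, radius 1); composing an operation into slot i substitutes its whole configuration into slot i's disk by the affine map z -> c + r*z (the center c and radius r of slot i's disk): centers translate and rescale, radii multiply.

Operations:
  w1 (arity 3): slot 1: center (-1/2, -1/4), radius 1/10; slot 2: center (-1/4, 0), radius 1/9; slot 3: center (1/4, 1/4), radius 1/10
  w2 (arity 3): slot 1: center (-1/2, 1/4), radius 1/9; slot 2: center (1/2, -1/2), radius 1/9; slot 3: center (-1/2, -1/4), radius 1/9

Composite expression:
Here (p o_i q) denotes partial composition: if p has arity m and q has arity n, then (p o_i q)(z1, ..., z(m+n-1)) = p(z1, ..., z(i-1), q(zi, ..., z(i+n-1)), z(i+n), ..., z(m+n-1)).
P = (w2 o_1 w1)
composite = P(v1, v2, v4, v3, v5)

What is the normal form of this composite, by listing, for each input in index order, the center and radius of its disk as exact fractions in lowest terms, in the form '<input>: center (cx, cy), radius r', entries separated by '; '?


v1: center (-5/9, 2/9), radius 1/90; v2: center (-19/36, 1/4), radius 1/81; v3: center (1/2, -1/2), radius 1/9; v4: center (-17/36, 5/18), radius 1/90; v5: center (-1/2, -1/4), radius 1/9

Each v-disk chains the slot maps above it in w2; radii multiply.
v1: after 2 affine steps, its disk has center (-5/9, 2/9), radius 1/90
v2: after 2 affine steps, its disk has center (-19/36, 1/4), radius 1/81
v4: after 2 affine steps, its disk has center (-17/36, 5/18), radius 1/90
v3: after 1 affine step, its disk has center (1/2, -1/2), radius 1/9
v5: after 1 affine step, its disk has center (-1/2, -1/4), radius 1/9


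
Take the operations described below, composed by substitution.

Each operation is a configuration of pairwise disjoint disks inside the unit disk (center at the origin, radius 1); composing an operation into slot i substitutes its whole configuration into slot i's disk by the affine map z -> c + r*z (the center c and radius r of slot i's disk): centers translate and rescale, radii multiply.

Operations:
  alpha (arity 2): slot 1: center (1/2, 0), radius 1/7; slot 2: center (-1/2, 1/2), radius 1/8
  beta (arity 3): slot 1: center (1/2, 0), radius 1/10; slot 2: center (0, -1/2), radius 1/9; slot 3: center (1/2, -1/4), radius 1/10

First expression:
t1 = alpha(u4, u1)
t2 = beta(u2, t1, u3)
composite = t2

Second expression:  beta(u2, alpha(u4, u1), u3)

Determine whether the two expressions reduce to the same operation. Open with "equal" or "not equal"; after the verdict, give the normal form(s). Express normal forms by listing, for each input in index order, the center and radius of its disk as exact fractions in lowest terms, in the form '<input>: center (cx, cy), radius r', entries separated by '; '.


The first expression, normalized: u1: center (-1/18, -4/9), radius 1/72; u2: center (1/2, 0), radius 1/10; u3: center (1/2, -1/4), radius 1/10; u4: center (1/18, -1/2), radius 1/63
The second expression, normalized: u1: center (-1/18, -4/9), radius 1/72; u2: center (1/2, 0), radius 1/10; u3: center (1/2, -1/4), radius 1/10; u4: center (1/18, -1/2), radius 1/63
One common form — equal.

equal; both compose to u1: center (-1/18, -4/9), radius 1/72; u2: center (1/2, 0), radius 1/10; u3: center (1/2, -1/4), radius 1/10; u4: center (1/18, -1/2), radius 1/63


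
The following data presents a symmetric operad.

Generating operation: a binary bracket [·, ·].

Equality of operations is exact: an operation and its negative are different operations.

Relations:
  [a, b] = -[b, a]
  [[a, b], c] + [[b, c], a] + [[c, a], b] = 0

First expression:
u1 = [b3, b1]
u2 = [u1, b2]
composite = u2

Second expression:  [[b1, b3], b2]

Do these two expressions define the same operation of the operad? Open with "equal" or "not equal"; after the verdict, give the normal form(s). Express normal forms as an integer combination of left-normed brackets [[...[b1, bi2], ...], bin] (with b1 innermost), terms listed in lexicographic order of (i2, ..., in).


not equal — first -[[b1, b3], b2], second [[b1, b3], b2]

The first expression, normalized: -[[b1, b3], b2]
The second expression, normalized: [[b1, b3], b2]
They disagree, so not equal.


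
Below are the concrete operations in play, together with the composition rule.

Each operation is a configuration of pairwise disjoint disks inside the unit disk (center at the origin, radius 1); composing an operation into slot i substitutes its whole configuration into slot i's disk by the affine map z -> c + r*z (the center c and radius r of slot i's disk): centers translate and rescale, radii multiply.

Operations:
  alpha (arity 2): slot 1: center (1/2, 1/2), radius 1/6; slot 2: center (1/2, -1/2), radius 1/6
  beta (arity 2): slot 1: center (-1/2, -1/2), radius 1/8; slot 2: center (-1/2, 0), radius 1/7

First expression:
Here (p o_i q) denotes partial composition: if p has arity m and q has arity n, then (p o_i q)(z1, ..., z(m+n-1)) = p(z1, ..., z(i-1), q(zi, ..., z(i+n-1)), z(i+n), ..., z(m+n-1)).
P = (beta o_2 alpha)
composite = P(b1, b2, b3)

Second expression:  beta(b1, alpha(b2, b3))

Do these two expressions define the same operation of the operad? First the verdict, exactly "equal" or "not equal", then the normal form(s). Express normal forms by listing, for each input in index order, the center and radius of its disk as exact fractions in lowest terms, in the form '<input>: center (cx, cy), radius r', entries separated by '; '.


equal: each reduces to b1: center (-1/2, -1/2), radius 1/8; b2: center (-3/7, 1/14), radius 1/42; b3: center (-3/7, -1/14), radius 1/42

Normal form of the first expression: b1: center (-1/2, -1/2), radius 1/8; b2: center (-3/7, 1/14), radius 1/42; b3: center (-3/7, -1/14), radius 1/42
Normal form of the second expression: b1: center (-1/2, -1/2), radius 1/8; b2: center (-3/7, 1/14), radius 1/42; b3: center (-3/7, -1/14), radius 1/42
One common form — equal.


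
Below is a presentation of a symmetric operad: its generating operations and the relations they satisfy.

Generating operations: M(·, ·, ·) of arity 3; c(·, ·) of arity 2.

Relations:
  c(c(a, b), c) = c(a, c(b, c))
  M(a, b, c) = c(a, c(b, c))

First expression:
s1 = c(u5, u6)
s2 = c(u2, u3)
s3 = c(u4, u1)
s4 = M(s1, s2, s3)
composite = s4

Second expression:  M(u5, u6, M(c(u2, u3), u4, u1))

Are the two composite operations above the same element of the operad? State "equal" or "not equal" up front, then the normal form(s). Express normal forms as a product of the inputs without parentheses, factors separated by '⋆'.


equal — both sides give u5 ⋆ u6 ⋆ u2 ⋆ u3 ⋆ u4 ⋆ u1

Normal form of the first expression: u5 ⋆ u6 ⋆ u2 ⋆ u3 ⋆ u4 ⋆ u1
Normal form of the second expression: u5 ⋆ u6 ⋆ u2 ⋆ u3 ⋆ u4 ⋆ u1
Identical normal forms: equal.


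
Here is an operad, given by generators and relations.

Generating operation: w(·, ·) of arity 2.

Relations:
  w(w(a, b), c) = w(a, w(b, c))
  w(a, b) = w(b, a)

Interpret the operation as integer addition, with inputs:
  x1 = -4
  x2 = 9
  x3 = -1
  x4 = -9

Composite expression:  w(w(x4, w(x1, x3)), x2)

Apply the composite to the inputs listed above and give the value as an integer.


-5

w(x1, x3) = -5
w(x4, w(x1, x3)) = -14
w(w(x4, w(x1, x3)), x2) = -5


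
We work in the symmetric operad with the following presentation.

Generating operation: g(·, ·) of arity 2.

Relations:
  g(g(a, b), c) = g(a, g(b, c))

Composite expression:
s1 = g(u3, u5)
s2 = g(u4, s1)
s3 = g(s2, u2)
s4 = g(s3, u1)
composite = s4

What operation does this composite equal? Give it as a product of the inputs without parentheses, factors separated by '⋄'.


u4 ⋄ u3 ⋄ u5 ⋄ u2 ⋄ u1

Key point: g is associative — brackets drop, the u-order remains.
g(u3, u5) unparenthesizes to u3 ⋄ u5
g(u4, g(u3, u5)) unparenthesizes to u4 ⋄ u3 ⋄ u5
g(g(u4, g(u3, u5)), u2) unparenthesizes to u4 ⋄ u3 ⋄ u5 ⋄ u2
g(g(g(u4, g(u3, u5)), u2), u1) unparenthesizes to u4 ⋄ u3 ⋄ u5 ⋄ u2 ⋄ u1


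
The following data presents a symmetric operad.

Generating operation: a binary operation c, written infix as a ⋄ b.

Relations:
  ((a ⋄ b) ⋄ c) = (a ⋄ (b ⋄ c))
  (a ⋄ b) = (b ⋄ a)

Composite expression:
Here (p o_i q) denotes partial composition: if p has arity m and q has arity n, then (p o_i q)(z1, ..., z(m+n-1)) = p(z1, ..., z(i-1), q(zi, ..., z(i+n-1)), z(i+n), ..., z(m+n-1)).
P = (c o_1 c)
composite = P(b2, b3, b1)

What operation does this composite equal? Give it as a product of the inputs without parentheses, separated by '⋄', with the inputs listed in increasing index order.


b1 ⋄ b2 ⋄ b3

Any arrangement under c is one operation, so sort the b-inputs.
(b2 ⋄ b3) reduces to b2 ⋄ b3
((b2 ⋄ b3) ⋄ b1) reduces to b2 ⋄ b3 ⋄ b1
reordering the factors by index: b1 ⋄ b2 ⋄ b3


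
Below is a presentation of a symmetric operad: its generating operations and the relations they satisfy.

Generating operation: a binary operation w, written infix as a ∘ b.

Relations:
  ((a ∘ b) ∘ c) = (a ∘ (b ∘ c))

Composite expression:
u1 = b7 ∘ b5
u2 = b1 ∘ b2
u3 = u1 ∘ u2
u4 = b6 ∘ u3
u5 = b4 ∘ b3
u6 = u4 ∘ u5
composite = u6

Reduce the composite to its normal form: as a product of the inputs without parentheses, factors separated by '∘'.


All parenthesizations of w agree; list the b-inputs left to right.
(b7 ∘ b5) spells out as b7 ∘ b5
(b1 ∘ b2) spells out as b1 ∘ b2
((b7 ∘ b5) ∘ (b1 ∘ b2)) spells out as b7 ∘ b5 ∘ b1 ∘ b2
(b6 ∘ ((b7 ∘ b5) ∘ (b1 ∘ b2))) spells out as b6 ∘ b7 ∘ b5 ∘ b1 ∘ b2
(b4 ∘ b3) spells out as b4 ∘ b3
((b6 ∘ ((b7 ∘ b5) ∘ (b1 ∘ b2))) ∘ (b4 ∘ b3)) spells out as b6 ∘ b7 ∘ b5 ∘ b1 ∘ b2 ∘ b4 ∘ b3

b6 ∘ b7 ∘ b5 ∘ b1 ∘ b2 ∘ b4 ∘ b3


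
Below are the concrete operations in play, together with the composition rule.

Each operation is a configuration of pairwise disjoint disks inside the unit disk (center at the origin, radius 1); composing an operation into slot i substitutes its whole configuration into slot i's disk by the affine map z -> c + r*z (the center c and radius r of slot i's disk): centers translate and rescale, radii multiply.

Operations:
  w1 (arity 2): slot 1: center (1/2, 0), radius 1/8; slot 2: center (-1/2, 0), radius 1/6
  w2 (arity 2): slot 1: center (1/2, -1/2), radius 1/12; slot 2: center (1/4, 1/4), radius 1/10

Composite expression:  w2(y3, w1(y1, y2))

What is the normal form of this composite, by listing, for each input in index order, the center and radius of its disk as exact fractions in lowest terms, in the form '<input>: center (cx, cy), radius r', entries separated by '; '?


Only the slot chain above each y matters under w2; compose those maps.
input y3: composing its 1 substitution step yields center (1/2, -1/2), radius 1/12
input y1: composing its 2 substitution steps yields center (3/10, 1/4), radius 1/80
input y2: composing its 2 substitution steps yields center (1/5, 1/4), radius 1/60

y1: center (3/10, 1/4), radius 1/80; y2: center (1/5, 1/4), radius 1/60; y3: center (1/2, -1/2), radius 1/12


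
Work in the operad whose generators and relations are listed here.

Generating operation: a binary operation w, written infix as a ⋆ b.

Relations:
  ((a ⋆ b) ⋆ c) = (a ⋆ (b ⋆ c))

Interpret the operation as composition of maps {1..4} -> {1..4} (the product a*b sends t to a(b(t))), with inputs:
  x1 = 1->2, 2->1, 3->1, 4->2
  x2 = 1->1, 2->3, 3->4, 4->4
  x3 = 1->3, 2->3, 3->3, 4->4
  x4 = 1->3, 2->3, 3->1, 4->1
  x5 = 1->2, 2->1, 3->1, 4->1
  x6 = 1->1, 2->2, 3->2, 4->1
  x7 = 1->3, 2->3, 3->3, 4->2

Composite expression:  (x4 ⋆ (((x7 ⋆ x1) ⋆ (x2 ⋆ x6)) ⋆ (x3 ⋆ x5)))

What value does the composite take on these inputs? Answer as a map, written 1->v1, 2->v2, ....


1->1, 2->1, 3->1, 4->1

(x7 ⋆ x1) = 1->3, 2->3, 3->3, 4->3
(x2 ⋆ x6) = 1->1, 2->3, 3->3, 4->1
((x7 ⋆ x1) ⋆ (x2 ⋆ x6)) = 1->3, 2->3, 3->3, 4->3
(x3 ⋆ x5) = 1->3, 2->3, 3->3, 4->3
(((x7 ⋆ x1) ⋆ (x2 ⋆ x6)) ⋆ (x3 ⋆ x5)) = 1->3, 2->3, 3->3, 4->3
(x4 ⋆ (((x7 ⋆ x1) ⋆ (x2 ⋆ x6)) ⋆ (x3 ⋆ x5))) = 1->1, 2->1, 3->1, 4->1


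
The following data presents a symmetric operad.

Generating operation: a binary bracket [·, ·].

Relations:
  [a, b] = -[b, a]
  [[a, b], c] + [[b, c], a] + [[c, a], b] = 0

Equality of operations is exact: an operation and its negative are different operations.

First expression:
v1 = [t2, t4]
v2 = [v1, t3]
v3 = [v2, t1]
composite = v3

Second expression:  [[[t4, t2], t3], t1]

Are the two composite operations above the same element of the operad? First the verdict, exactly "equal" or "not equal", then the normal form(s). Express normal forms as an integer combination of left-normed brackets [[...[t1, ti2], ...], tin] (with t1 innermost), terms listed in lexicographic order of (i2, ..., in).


not equal; the first gives -[[[t1, t2], t4], t3] + [[[t1, t3], t2], t4] - [[[t1, t3], t4], t2] + [[[t1, t4], t2], t3] and the second [[[t1, t2], t4], t3] - [[[t1, t3], t2], t4] + [[[t1, t3], t4], t2] - [[[t1, t4], t2], t3]

Reducing the first expression gives -[[[t1, t2], t4], t3] + [[[t1, t3], t2], t4] - [[[t1, t3], t4], t2] + [[[t1, t4], t2], t3]
Reducing the second expression gives [[[t1, t2], t4], t3] - [[[t1, t3], t2], t4] + [[[t1, t3], t4], t2] - [[[t1, t4], t2], t3]
The forms do not match — not equal.


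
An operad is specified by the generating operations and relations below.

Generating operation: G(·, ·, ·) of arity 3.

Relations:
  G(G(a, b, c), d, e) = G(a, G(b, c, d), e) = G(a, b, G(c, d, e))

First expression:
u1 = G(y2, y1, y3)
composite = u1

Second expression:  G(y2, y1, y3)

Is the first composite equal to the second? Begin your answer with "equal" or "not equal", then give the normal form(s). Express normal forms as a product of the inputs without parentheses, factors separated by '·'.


equal — both sides give y2 · y1 · y3

Reducing the first expression gives y2 · y1 · y3
Reducing the second expression gives y2 · y1 · y3
Both agree, so they are equal.


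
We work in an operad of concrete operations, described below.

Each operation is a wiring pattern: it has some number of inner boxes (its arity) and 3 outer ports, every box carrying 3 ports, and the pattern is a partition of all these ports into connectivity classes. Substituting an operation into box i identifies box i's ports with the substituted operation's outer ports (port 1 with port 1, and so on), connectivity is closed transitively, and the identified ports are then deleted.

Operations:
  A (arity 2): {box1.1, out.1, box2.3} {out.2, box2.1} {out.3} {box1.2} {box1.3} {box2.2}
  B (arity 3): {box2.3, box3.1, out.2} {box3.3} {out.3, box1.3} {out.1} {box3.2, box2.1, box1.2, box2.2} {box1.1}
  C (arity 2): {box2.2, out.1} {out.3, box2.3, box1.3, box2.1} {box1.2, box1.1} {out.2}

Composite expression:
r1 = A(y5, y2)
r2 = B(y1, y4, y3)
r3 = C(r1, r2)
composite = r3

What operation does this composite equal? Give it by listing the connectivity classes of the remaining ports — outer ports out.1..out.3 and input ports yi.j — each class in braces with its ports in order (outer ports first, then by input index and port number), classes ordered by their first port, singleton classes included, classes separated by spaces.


{out.1, y3.1, y4.3} {out.2} {out.3, y1.3} {y1.1} {y1.2, y3.2, y4.1, y4.2} {y2.1, y2.3, y5.1} {y2.2} {y3.3} {y5.2} {y5.3}

Treat the ports identified at C as solder joints: merge, then drop.
A over (y5, y2) gives {out.1, y2.3, y5.1} {out.2, y2.1} {out.3} {y2.2} {y5.2} {y5.3}, out.j being that stage's outer ports
B over (y1, y4, y3) gives {out.1} {out.2, y3.1, y4.3} {out.3, y1.3} {y1.1} {y1.2, y3.2, y4.1, y4.2} {y3.3}, out.j being that stage's outer ports
C over (y5, y2, y1, y4, y3) gives {out.1, y3.1, y4.3} {out.2} {out.3, y1.3} {y1.1} {y1.2, y3.2, y4.1, y4.2} {y2.1, y2.3, y5.1} {y2.2} {y3.3} {y5.2} {y5.3}, out.j being that stage's outer ports


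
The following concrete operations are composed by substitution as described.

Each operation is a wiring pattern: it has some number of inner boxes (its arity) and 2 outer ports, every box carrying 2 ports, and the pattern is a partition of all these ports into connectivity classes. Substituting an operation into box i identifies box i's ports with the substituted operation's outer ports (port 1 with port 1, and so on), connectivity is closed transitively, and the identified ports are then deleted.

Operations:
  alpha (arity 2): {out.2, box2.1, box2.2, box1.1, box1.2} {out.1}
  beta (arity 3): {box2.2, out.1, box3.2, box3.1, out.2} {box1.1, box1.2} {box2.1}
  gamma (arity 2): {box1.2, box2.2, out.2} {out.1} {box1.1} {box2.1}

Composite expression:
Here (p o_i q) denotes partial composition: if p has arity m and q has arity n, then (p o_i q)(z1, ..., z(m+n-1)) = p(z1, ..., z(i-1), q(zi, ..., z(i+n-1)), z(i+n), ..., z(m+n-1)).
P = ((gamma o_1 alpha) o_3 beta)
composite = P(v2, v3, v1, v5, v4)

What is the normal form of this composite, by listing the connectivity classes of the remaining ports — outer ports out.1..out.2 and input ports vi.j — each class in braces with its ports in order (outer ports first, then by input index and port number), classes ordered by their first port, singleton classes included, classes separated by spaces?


{out.1} {out.2, v2.1, v2.2, v3.1, v3.2, v4.1, v4.2, v5.2} {v1.1, v1.2} {v5.1}

Two ports join when wires chain via gamma-identified ports.
stage alpha: inputs (v2, v3), connectivity {out.1} {out.2, v2.1, v2.2, v3.1, v3.2}, out.j its boundary
stage beta: inputs (v1, v5, v4), connectivity {out.1, out.2, v4.1, v4.2, v5.2} {v1.1, v1.2} {v5.1}, out.j its boundary
stage gamma: inputs (v2, v3, v1, v5, v4), connectivity {out.1} {out.2, v2.1, v2.2, v3.1, v3.2, v4.1, v4.2, v5.2} {v1.1, v1.2} {v5.1}, out.j its boundary


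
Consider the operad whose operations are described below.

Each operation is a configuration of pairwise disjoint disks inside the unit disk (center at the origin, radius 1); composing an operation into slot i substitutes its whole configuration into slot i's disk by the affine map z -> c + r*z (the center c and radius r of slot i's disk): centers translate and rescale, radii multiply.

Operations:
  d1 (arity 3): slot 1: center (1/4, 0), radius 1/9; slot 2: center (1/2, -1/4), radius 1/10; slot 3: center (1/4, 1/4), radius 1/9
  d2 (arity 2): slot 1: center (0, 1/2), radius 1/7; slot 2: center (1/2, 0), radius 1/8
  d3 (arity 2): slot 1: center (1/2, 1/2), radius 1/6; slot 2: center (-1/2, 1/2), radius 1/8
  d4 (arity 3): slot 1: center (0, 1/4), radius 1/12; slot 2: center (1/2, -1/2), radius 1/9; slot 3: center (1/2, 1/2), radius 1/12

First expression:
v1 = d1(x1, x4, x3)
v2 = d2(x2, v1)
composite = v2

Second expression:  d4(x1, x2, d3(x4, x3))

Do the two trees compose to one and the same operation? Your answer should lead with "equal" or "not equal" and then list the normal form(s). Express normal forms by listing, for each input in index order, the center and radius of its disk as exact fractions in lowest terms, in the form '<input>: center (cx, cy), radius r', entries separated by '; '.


not equal: they reduce to x1: center (17/32, 0), radius 1/72; x2: center (0, 1/2), radius 1/7; x3: center (17/32, 1/32), radius 1/72; x4: center (9/16, -1/32), radius 1/80 and x1: center (0, 1/4), radius 1/12; x2: center (1/2, -1/2), radius 1/9; x3: center (11/24, 13/24), radius 1/96; x4: center (13/24, 13/24), radius 1/72

Normal form of the first expression: x1: center (17/32, 0), radius 1/72; x2: center (0, 1/2), radius 1/7; x3: center (17/32, 1/32), radius 1/72; x4: center (9/16, -1/32), radius 1/80
Normal form of the second expression: x1: center (0, 1/4), radius 1/12; x2: center (1/2, -1/2), radius 1/9; x3: center (11/24, 13/24), radius 1/96; x4: center (13/24, 13/24), radius 1/72
The forms do not match — not equal.


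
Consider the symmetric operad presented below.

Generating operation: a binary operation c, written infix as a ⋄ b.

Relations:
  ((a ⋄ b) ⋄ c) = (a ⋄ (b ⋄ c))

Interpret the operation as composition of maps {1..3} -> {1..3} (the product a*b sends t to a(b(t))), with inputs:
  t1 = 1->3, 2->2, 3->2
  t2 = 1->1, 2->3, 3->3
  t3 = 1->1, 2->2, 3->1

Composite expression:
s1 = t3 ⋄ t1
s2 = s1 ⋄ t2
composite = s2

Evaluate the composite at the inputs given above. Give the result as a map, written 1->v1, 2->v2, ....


(t3 ⋄ t1) = 1->1, 2->2, 3->2
((t3 ⋄ t1) ⋄ t2) = 1->1, 2->2, 3->2

1->1, 2->2, 3->2


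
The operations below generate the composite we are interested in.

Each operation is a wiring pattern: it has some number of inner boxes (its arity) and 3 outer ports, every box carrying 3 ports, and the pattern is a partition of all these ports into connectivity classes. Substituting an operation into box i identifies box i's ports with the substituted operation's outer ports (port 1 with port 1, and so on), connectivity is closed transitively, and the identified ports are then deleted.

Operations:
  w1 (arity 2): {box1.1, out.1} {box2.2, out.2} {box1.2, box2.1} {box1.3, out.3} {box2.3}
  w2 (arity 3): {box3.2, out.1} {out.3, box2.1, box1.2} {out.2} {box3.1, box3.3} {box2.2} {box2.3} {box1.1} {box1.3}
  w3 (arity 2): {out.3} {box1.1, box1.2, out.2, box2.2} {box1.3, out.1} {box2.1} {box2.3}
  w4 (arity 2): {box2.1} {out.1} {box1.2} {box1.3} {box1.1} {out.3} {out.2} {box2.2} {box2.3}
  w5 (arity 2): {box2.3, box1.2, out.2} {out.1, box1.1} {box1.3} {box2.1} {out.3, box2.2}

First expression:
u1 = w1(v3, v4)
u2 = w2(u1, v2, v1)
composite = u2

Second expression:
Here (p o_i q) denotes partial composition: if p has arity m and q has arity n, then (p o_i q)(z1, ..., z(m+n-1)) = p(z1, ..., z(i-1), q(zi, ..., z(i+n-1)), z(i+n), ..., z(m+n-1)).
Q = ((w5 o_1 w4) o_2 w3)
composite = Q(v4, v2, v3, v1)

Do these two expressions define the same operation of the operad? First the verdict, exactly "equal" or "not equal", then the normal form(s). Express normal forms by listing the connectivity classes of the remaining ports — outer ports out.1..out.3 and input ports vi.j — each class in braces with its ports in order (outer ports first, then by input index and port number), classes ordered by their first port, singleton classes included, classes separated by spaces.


not equal; the first gives {out.1, v1.2} {out.2} {out.3, v2.1, v4.2} {v1.1, v1.3} {v2.2} {v2.3} {v3.1} {v3.2, v4.1} {v3.3} {v4.3} and the second {out.1} {out.2, v1.3} {out.3, v1.2} {v1.1} {v2.1, v2.2, v3.2} {v2.3} {v3.1} {v3.3} {v4.1} {v4.2} {v4.3}

The first composite normalizes to {out.1, v1.2} {out.2} {out.3, v2.1, v4.2} {v1.1, v1.3} {v2.2} {v2.3} {v3.1} {v3.2, v4.1} {v3.3} {v4.3}
The second composite normalizes to {out.1} {out.2, v1.3} {out.3, v1.2} {v1.1} {v2.1, v2.2, v3.2} {v2.3} {v3.1} {v3.3} {v4.1} {v4.2} {v4.3}
No match — not equal.


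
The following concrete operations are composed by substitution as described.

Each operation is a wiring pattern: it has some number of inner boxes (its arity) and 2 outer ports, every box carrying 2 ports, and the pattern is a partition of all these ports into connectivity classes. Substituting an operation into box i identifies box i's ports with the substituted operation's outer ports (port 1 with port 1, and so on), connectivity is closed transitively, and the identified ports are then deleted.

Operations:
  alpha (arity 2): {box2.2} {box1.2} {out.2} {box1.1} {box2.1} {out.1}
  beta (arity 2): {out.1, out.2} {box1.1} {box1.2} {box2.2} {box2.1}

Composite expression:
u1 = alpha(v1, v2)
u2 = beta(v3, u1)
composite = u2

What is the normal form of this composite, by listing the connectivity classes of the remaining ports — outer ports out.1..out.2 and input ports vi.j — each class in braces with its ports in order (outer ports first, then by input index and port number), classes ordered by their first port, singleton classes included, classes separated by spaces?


{out.1, out.2} {v1.1} {v1.2} {v2.1} {v2.2} {v3.1} {v3.2}

Two ports join when wires chain via beta-identified ports.
through alpha, on inputs (v1, v2): {out.1} {out.2} {v1.1} {v1.2} {v2.1} {v2.2} (out.j = stage outer ports)
through beta, on inputs (v3, v1, v2): {out.1, out.2} {v1.1} {v1.2} {v2.1} {v2.2} {v3.1} {v3.2} (out.j = stage outer ports)


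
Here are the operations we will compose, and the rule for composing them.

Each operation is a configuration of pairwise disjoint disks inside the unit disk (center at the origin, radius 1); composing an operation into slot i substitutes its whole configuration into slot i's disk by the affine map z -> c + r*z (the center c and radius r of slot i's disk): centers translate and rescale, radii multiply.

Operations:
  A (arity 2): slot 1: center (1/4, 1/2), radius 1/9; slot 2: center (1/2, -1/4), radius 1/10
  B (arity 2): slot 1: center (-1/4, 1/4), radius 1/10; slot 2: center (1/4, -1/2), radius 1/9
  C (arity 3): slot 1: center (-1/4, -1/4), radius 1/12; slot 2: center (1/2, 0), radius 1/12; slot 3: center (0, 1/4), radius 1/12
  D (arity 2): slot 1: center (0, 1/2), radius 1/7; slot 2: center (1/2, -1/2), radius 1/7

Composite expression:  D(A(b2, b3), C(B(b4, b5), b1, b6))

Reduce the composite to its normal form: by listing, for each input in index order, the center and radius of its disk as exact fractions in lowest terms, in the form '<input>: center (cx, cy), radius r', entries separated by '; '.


Follow each b-input down from D: c' goes to c + r*c', radius to r*r'.
for b2, the 2-step affine chain lands on center (1/28, 4/7), radius 1/63
for b3, the 2-step affine chain lands on center (1/14, 13/28), radius 1/70
for b4, the 3-step affine chain lands on center (155/336, -179/336), radius 1/840
for b5, the 3-step affine chain lands on center (157/336, -13/24), radius 1/756
for b1, the 2-step affine chain lands on center (4/7, -1/2), radius 1/84
for b6, the 2-step affine chain lands on center (1/2, -13/28), radius 1/84

b1: center (4/7, -1/2), radius 1/84; b2: center (1/28, 4/7), radius 1/63; b3: center (1/14, 13/28), radius 1/70; b4: center (155/336, -179/336), radius 1/840; b5: center (157/336, -13/24), radius 1/756; b6: center (1/2, -13/28), radius 1/84
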